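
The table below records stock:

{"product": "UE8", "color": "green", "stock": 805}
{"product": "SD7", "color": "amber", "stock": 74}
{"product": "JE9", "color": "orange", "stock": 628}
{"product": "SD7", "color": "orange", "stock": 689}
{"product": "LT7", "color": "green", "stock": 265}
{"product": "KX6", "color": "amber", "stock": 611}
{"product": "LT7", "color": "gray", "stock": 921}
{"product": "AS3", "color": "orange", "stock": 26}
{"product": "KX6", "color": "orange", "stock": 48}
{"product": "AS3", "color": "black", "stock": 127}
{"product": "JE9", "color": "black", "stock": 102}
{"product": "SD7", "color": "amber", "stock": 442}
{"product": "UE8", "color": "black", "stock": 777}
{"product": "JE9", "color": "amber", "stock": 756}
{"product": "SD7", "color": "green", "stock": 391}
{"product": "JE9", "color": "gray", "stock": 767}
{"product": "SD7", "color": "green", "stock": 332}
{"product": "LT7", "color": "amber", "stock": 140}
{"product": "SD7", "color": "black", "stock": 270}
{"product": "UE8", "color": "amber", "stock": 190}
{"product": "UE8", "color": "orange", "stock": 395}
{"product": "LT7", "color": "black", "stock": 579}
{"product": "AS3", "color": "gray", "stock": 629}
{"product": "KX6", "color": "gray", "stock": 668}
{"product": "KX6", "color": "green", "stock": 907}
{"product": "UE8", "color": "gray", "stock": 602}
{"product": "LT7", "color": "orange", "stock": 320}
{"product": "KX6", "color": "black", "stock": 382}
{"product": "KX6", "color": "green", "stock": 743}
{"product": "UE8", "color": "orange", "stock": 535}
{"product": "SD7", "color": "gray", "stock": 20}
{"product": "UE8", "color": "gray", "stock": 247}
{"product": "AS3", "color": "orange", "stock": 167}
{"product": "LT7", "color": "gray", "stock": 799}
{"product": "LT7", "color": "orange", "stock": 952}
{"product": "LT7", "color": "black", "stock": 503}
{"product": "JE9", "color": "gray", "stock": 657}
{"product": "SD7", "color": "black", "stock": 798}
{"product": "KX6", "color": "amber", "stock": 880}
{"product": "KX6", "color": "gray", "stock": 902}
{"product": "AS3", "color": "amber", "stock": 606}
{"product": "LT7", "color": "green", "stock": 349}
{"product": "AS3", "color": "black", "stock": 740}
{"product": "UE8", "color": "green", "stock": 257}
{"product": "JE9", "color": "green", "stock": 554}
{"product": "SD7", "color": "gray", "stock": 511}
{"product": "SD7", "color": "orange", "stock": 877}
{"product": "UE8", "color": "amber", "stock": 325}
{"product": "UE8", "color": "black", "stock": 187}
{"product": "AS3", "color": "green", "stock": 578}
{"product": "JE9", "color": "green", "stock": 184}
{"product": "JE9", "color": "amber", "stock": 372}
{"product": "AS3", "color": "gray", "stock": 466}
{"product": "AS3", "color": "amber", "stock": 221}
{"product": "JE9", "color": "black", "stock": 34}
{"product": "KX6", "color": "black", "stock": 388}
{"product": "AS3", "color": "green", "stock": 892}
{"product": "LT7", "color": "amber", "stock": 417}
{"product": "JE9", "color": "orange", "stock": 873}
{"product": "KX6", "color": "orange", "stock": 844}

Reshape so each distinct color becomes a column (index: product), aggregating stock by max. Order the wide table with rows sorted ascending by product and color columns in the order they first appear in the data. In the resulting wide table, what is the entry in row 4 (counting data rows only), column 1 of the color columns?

With rows sorted ascending by product, row 4 is product=LT7. color columns in first-appearance order: green, amber, orange, gray, black; column 1 is green.
Long rows with product=LT7, color=green: max(265, 349) = 349.

349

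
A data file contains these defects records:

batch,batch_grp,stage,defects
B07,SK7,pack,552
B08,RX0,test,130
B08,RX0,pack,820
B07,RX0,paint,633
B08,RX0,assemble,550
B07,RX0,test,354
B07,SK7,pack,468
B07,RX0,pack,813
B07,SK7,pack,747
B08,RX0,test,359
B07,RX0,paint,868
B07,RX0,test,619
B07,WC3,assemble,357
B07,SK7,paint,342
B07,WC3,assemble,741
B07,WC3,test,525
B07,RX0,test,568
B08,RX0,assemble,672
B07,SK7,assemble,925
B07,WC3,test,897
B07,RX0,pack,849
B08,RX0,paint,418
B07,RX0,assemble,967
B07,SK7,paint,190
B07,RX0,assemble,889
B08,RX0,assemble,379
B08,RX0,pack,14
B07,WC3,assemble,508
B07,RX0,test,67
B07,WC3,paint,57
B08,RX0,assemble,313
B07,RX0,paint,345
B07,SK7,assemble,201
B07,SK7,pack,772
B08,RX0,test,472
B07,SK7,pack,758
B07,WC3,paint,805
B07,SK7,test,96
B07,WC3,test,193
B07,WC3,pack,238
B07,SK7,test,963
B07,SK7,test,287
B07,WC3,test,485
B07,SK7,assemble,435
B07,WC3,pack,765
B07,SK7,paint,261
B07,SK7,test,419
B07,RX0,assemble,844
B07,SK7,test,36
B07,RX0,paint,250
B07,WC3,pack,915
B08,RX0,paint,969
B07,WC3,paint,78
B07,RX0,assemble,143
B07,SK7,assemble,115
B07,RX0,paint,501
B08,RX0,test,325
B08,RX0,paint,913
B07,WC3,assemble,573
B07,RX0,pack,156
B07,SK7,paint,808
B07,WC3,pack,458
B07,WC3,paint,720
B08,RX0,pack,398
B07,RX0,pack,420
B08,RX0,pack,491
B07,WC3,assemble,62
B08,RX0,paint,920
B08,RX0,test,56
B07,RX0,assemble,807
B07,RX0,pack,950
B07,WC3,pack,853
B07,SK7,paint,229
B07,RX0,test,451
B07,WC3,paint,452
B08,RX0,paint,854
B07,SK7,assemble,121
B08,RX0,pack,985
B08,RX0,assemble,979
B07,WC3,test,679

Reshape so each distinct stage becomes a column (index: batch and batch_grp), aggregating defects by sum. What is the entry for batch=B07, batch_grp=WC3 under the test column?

2779

Rows with batch=B07, batch_grp=WC3 and stage=test: defects values are 525, 897, 193, 485, 679.
525 + 897 + 193 + 485 + 679 = 2779.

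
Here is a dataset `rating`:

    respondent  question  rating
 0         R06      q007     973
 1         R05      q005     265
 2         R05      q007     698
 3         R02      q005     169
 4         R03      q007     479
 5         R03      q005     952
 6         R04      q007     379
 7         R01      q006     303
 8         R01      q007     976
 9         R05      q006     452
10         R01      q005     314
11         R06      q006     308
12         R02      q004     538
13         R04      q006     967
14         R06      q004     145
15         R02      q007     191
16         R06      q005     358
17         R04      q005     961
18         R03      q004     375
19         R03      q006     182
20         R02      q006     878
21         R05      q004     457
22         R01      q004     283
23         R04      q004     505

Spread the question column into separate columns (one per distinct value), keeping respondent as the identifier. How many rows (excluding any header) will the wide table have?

6

6 distinct respondent values → 6 rows.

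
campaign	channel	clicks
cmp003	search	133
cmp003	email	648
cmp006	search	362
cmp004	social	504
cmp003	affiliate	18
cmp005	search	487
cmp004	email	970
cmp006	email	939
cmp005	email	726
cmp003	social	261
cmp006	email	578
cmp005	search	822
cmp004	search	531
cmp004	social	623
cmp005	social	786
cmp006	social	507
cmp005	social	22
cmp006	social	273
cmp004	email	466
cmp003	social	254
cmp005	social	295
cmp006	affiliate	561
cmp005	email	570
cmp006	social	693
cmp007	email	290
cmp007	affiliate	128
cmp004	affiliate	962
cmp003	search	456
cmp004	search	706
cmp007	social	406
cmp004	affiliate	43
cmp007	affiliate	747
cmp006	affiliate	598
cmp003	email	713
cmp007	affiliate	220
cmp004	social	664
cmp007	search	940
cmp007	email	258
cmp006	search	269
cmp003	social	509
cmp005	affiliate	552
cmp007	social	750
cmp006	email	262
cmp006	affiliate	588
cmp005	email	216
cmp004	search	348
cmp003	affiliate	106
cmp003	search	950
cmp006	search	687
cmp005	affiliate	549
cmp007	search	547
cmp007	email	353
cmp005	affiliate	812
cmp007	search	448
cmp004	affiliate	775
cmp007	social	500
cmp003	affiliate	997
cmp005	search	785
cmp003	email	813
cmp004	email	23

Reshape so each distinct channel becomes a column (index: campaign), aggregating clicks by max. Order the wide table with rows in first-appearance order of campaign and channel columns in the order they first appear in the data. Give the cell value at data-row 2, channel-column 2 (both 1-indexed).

939

With rows in first-appearance order of campaign, row 2 is campaign=cmp006. channel columns in first-appearance order: search, email, social, affiliate; column 2 is email.
Long rows with campaign=cmp006, channel=email: max(939, 578, 262) = 939.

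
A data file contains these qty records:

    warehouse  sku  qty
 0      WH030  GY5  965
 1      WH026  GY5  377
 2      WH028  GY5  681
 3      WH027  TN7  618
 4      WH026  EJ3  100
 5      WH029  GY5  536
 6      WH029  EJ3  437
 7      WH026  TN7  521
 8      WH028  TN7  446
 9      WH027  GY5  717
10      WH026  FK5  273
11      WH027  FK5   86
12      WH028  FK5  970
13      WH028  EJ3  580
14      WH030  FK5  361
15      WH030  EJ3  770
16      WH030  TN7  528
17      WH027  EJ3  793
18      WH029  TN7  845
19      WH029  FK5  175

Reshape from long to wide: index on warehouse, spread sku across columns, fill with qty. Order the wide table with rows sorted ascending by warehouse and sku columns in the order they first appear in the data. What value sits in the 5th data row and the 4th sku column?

361

With rows sorted ascending by warehouse, row 5 is warehouse=WH030. sku columns in first-appearance order: GY5, TN7, EJ3, FK5; column 4 is FK5.
Long rows with warehouse=WH030, sku=FK5: qty = 361.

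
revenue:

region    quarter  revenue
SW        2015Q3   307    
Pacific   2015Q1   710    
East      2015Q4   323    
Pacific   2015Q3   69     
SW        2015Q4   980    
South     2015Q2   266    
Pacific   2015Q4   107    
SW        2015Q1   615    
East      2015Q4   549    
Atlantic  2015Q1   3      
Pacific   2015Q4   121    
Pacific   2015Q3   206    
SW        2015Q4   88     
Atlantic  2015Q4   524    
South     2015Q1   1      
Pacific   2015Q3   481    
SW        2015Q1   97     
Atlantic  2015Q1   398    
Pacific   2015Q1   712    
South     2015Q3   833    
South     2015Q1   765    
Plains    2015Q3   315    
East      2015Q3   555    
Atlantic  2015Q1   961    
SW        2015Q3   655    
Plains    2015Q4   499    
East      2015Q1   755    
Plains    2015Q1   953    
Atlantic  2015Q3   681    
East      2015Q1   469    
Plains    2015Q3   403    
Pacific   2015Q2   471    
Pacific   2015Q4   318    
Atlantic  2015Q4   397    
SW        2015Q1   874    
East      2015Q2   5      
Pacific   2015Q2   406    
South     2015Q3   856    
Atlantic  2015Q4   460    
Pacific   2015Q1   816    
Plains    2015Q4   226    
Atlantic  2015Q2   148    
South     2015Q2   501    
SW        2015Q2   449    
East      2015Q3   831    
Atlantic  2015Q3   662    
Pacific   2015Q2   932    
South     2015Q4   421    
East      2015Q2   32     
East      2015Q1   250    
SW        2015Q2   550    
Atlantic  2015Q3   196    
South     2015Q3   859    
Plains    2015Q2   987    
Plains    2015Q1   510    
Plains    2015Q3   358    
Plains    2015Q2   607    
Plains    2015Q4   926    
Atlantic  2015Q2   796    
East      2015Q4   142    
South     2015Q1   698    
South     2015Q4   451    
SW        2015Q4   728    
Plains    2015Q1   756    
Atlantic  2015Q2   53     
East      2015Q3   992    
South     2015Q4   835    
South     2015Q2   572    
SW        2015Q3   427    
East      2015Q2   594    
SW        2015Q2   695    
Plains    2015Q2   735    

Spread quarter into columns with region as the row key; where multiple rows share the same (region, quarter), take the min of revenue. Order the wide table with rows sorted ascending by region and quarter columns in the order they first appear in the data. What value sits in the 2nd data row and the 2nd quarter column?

250

With rows sorted ascending by region, row 2 is region=East. quarter columns in first-appearance order: 2015Q3, 2015Q1, 2015Q4, 2015Q2; column 2 is 2015Q1.
Long rows with region=East, quarter=2015Q1: min(755, 469, 250) = 250.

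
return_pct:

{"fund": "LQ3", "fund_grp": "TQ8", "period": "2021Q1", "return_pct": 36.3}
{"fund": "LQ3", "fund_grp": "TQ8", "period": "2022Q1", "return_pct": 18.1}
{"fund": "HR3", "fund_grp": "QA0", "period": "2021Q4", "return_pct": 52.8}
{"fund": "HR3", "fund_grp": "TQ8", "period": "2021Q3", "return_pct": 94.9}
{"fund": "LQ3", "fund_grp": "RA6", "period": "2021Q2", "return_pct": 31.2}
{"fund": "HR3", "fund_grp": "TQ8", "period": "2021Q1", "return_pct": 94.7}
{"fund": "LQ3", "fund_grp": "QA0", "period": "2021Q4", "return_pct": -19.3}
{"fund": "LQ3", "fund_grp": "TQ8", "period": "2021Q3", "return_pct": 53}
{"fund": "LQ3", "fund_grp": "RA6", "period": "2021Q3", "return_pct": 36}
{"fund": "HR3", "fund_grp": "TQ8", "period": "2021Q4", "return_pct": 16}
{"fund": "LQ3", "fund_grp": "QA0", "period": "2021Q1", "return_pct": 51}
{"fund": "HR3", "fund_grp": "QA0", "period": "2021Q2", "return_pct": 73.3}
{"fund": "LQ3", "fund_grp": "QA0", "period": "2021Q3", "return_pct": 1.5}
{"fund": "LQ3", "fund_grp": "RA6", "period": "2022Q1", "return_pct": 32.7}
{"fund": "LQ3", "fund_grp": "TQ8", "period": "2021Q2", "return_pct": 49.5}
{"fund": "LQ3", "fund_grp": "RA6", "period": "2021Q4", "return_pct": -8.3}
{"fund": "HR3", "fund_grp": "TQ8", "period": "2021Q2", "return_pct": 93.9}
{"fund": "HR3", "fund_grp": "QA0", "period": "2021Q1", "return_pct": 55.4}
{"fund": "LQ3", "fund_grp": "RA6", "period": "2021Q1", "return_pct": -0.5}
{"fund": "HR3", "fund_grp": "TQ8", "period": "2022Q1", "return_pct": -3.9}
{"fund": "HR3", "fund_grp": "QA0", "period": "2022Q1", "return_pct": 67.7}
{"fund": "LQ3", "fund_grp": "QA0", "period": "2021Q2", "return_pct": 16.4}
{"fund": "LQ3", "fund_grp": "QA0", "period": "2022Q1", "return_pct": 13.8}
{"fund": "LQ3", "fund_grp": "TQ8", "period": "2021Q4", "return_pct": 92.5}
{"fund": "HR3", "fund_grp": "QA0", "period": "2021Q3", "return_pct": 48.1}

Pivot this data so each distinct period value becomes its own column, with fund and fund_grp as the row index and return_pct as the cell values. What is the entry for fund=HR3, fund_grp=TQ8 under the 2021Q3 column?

Wide layout: rows indexed by fund and fund_grp, columns are the 5 distinct period values (2021Q1, 2022Q1, 2021Q4, 2021Q3, 2021Q2).
Cell (fund=HR3, fund_grp=TQ8, period=2021Q3) draws from the long row where fund=HR3, fund_grp=TQ8 and period=2021Q3, which has return_pct=94.9.

94.9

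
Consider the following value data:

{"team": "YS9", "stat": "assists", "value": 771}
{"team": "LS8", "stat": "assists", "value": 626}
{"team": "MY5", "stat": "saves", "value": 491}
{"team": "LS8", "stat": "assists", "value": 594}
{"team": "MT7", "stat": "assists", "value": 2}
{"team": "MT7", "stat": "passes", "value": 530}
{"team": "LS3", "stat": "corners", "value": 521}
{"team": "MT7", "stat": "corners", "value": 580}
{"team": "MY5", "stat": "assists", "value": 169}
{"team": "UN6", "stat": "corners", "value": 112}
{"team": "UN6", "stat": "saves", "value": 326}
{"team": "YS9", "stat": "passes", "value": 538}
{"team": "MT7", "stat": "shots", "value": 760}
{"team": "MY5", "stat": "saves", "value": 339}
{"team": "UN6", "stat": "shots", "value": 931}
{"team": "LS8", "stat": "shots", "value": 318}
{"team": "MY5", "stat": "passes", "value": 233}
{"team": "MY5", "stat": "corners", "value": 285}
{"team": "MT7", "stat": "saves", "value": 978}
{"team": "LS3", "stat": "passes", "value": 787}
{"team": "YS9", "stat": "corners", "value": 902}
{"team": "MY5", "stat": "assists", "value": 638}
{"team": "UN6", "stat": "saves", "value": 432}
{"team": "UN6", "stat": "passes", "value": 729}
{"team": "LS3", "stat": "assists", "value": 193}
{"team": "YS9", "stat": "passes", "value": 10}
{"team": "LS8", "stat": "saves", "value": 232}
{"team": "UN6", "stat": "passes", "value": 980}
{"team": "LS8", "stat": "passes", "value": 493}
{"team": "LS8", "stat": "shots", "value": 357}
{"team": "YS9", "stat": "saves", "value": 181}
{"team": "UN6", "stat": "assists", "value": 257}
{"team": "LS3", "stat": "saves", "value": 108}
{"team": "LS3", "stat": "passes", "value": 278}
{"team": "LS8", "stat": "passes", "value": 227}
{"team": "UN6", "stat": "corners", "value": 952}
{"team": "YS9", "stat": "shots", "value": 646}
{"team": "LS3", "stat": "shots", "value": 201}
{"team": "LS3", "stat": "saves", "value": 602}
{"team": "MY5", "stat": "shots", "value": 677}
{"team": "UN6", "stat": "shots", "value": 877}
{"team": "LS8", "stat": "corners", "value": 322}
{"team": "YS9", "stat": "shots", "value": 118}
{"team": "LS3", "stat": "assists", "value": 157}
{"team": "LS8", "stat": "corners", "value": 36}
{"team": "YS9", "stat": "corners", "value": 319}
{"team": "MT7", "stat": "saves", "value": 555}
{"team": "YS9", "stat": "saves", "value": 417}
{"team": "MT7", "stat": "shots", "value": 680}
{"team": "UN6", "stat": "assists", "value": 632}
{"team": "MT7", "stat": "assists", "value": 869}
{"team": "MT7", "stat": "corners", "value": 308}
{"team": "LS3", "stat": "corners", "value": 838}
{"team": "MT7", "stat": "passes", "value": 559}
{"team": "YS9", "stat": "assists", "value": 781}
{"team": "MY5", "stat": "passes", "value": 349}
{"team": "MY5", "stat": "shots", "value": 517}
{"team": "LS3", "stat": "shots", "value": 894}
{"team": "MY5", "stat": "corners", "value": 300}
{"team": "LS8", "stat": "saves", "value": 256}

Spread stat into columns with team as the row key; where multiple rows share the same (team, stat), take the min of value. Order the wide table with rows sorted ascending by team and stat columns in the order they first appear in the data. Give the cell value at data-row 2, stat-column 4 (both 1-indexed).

With rows sorted ascending by team, row 2 is team=LS8. stat columns in first-appearance order: assists, saves, passes, corners, shots; column 4 is corners.
Long rows with team=LS8, stat=corners: min(322, 36) = 36.

36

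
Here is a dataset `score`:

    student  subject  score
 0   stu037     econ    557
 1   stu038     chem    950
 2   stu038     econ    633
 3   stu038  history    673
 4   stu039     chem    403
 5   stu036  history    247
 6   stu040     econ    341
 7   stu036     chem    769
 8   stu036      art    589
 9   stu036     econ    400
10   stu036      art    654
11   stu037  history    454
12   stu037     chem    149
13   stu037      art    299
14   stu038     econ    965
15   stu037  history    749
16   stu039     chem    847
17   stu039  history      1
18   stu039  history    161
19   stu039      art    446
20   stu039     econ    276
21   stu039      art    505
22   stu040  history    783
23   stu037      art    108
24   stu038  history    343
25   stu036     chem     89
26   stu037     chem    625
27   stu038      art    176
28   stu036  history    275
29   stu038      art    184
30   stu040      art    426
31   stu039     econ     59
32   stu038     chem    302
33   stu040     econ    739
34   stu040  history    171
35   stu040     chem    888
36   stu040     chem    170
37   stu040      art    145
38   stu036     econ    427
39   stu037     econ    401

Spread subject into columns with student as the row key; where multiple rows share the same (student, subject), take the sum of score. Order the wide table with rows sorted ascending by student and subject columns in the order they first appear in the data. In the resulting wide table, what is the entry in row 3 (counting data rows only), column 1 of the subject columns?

With rows sorted ascending by student, row 3 is student=stu038. subject columns in first-appearance order: econ, chem, history, art; column 1 is econ.
Long rows with student=stu038, subject=econ: 633 + 965 = 1598.

1598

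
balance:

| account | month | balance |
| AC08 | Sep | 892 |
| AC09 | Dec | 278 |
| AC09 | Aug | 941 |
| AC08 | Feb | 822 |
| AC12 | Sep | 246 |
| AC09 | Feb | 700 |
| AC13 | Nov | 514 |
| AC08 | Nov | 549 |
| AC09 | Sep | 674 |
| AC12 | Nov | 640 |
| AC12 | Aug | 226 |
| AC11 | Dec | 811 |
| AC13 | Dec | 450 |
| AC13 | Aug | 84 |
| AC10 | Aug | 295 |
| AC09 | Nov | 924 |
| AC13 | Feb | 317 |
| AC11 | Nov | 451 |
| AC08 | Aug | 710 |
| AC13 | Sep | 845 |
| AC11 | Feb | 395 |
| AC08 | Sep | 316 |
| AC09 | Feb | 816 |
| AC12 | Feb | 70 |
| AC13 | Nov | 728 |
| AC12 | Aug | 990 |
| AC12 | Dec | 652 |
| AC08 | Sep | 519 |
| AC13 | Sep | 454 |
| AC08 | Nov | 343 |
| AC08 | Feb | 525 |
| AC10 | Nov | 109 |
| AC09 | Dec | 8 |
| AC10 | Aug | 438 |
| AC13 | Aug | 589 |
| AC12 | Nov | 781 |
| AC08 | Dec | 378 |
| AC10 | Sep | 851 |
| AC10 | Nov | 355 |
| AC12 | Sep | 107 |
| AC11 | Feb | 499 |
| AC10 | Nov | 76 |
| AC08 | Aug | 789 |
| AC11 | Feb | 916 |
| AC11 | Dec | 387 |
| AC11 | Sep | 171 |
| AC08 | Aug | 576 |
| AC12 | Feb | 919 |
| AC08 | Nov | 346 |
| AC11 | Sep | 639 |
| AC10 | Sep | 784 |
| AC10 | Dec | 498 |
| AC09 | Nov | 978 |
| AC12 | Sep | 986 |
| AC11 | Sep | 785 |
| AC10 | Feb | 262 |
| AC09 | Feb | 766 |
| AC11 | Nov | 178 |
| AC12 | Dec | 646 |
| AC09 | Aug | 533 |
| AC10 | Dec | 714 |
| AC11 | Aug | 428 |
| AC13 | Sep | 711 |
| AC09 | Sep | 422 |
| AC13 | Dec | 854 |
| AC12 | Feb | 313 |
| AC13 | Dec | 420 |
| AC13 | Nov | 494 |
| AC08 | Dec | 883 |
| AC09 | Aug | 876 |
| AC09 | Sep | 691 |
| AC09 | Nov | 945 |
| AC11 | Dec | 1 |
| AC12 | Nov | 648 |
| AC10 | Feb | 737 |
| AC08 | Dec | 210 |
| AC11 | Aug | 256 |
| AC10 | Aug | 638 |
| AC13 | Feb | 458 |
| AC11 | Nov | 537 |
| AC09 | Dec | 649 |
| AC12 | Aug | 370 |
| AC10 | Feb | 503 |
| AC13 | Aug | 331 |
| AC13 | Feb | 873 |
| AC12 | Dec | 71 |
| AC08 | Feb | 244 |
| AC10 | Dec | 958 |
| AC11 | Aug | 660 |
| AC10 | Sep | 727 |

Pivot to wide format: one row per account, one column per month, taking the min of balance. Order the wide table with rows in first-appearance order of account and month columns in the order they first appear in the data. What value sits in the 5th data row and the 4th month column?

With rows in first-appearance order of account, row 5 is account=AC11. month columns in first-appearance order: Sep, Dec, Aug, Feb, Nov; column 4 is Feb.
Long rows with account=AC11, month=Feb: min(395, 499, 916) = 395.

395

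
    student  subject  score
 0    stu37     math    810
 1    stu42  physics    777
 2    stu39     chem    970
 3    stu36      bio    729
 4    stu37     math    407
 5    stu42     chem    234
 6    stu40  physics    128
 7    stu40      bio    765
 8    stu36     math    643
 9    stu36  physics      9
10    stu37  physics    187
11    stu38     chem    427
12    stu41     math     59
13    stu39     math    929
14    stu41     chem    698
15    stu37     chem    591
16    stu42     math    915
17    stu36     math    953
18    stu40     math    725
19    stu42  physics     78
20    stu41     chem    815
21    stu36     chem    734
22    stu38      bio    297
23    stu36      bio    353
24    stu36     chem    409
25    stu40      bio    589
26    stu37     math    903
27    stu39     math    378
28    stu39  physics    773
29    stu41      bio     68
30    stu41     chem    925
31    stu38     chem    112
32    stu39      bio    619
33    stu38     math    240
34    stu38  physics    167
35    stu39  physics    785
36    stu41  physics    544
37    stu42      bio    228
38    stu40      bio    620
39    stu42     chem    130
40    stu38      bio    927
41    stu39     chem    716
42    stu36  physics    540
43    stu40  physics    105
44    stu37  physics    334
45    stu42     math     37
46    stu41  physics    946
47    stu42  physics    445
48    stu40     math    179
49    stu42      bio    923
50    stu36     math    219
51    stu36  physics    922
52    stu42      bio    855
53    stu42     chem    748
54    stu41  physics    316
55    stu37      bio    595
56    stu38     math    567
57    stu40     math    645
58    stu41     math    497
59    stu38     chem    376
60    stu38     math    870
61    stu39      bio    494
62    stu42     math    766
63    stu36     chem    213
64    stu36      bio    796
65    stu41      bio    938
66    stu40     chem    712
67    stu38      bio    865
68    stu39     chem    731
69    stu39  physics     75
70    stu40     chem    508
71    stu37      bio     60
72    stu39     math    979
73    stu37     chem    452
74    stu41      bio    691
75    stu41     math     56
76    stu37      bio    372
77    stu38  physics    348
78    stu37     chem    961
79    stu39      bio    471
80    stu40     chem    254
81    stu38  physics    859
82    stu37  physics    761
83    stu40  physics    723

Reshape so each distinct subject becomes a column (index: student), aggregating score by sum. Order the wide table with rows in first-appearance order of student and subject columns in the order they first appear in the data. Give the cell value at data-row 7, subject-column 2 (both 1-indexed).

1806

With rows in first-appearance order of student, row 7 is student=stu41. subject columns in first-appearance order: math, physics, chem, bio; column 2 is physics.
Long rows with student=stu41, subject=physics: 544 + 946 + 316 = 1806.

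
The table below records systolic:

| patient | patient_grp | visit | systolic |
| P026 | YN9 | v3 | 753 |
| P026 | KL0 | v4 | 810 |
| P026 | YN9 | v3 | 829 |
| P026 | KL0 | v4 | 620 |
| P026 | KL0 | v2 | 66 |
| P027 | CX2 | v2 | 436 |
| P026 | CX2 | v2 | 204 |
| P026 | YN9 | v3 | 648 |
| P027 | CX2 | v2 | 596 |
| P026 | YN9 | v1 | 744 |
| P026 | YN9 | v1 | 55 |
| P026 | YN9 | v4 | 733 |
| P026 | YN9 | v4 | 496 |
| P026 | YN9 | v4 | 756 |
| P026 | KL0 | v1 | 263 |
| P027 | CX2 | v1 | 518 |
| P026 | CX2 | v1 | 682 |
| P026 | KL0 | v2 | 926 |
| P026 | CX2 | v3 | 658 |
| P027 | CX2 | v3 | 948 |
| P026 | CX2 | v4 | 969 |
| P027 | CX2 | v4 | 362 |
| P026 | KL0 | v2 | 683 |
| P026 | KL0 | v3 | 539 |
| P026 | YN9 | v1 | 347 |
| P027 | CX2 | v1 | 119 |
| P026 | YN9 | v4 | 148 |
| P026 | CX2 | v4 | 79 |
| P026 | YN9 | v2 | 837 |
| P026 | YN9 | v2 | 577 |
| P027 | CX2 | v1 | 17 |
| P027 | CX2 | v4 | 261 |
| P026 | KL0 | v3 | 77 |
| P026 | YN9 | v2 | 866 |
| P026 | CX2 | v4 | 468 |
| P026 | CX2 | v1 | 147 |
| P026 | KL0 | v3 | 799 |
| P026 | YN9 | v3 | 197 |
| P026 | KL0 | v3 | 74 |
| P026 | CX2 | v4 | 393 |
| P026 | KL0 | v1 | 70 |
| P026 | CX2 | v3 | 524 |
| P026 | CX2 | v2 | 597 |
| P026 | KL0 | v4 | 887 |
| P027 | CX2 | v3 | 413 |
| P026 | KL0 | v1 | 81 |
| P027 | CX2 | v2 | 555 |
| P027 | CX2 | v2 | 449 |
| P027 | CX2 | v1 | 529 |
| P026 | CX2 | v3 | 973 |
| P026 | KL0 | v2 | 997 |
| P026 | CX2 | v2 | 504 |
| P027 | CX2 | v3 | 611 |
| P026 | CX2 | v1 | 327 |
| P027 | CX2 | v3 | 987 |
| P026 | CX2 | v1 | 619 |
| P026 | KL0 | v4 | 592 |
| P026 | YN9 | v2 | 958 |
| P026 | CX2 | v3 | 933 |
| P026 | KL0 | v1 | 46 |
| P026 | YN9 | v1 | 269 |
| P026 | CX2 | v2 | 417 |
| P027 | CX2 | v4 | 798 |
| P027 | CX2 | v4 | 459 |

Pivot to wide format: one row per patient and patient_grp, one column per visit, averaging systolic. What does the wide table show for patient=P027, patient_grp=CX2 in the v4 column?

Rows with patient=P027, patient_grp=CX2 and visit=v4: systolic values are 362, 261, 798, 459.
(362 + 261 + 798 + 459) / 4 = 470.

470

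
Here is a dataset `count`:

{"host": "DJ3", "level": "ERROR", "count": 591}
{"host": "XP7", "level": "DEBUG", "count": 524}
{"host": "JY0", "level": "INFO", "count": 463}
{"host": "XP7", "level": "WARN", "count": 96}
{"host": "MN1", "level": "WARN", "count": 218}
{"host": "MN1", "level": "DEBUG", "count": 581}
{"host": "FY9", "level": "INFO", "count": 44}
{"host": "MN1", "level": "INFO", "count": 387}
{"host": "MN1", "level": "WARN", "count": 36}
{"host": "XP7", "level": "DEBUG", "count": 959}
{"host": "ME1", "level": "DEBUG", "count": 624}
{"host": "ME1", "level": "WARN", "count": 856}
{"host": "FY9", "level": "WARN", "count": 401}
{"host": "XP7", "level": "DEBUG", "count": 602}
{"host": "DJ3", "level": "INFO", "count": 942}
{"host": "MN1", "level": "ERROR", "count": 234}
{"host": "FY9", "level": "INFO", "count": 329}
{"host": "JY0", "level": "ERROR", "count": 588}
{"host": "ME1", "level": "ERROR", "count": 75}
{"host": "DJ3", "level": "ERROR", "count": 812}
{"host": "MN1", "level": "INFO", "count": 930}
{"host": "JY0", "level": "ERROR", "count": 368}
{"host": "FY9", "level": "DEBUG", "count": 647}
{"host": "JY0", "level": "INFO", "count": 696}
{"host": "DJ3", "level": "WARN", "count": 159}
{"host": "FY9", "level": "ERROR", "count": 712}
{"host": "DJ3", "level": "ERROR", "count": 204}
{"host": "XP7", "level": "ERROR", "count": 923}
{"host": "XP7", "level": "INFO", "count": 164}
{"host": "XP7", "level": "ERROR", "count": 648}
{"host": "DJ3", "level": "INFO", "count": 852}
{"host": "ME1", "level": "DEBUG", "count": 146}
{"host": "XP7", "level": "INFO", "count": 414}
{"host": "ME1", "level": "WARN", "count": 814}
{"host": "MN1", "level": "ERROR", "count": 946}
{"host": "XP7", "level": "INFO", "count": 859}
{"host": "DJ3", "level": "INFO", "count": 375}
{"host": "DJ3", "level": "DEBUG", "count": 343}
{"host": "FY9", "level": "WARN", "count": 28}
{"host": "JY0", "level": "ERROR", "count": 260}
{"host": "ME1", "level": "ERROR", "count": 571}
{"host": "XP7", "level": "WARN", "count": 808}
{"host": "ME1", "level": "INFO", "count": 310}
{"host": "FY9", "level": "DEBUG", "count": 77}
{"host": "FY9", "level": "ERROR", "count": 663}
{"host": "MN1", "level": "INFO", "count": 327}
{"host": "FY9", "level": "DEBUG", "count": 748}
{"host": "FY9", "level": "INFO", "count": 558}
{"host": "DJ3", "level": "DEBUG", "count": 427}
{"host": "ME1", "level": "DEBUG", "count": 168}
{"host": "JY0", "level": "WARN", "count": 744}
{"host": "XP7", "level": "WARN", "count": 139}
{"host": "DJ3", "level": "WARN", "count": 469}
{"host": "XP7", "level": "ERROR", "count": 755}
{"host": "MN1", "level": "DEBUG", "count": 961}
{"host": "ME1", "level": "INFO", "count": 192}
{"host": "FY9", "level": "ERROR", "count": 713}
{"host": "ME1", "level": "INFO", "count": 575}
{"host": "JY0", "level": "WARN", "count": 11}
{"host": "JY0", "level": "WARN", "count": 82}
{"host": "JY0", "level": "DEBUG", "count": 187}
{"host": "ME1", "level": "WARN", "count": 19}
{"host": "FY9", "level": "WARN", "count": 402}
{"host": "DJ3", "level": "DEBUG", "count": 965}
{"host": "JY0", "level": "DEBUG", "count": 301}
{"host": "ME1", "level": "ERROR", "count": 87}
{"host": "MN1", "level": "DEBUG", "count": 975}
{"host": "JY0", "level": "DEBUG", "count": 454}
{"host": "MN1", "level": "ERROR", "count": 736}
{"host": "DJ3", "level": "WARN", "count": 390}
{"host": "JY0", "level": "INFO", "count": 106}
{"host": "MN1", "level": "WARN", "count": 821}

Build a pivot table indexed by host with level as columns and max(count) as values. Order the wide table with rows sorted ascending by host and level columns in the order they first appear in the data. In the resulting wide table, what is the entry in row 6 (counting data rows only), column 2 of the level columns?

With rows sorted ascending by host, row 6 is host=XP7. level columns in first-appearance order: ERROR, DEBUG, INFO, WARN; column 2 is DEBUG.
Long rows with host=XP7, level=DEBUG: max(524, 959, 602) = 959.

959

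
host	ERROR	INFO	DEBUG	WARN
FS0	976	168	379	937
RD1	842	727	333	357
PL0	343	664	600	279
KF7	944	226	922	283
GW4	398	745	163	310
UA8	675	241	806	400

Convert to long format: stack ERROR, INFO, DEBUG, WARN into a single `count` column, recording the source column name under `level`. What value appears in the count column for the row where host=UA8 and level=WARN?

Unpivoting turns each (host, wide-column) pair into one long row.
The wide cell at row UA8, column WARN holds 400, so the long row (UA8, WARN) has count=400.

400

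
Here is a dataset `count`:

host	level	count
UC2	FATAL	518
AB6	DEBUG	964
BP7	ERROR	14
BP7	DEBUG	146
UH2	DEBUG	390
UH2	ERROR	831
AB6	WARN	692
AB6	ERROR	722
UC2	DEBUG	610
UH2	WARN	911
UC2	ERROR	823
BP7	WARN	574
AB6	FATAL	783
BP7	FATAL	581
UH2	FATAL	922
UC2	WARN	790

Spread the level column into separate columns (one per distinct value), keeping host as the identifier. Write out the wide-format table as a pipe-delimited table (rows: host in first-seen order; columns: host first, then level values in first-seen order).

| host | FATAL | DEBUG | ERROR | WARN |
| UC2 | 518 | 610 | 823 | 790 |
| AB6 | 783 | 964 | 722 | 692 |
| BP7 | 581 | 146 | 14 | 574 |
| UH2 | 922 | 390 | 831 | 911 |

Columns: host plus the 4 distinct level values (FATAL, DEBUG, ERROR, WARN).
For example, row UC2 column FATAL takes count=518 from the long row (UC2, FATAL).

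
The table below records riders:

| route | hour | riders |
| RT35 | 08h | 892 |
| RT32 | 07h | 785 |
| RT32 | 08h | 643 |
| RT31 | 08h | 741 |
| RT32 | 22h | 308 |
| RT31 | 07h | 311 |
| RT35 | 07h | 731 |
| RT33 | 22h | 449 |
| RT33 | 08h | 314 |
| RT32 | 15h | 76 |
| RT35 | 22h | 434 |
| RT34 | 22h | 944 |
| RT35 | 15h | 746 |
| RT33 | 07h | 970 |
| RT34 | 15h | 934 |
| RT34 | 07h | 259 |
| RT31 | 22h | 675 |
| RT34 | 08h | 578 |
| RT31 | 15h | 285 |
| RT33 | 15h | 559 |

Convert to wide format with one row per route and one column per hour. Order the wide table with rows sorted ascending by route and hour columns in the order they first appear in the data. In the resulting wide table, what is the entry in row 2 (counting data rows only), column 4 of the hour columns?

With rows sorted ascending by route, row 2 is route=RT32. hour columns in first-appearance order: 08h, 07h, 22h, 15h; column 4 is 15h.
Long rows with route=RT32, hour=15h: riders = 76.

76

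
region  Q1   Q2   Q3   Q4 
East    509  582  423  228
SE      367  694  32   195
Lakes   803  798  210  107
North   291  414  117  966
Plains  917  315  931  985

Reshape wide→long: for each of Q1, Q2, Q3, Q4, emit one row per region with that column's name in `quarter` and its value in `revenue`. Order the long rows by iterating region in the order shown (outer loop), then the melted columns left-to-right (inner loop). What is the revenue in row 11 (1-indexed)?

210

20 rows total (5 × 4). Row 11: index ⌊(11-1)/4⌋ = 2 into region → Lakes; (11-1) mod 4 = 2 into the melted columns → Q3.
So row 11 is (Lakes, Q3, 210); revenue = 210.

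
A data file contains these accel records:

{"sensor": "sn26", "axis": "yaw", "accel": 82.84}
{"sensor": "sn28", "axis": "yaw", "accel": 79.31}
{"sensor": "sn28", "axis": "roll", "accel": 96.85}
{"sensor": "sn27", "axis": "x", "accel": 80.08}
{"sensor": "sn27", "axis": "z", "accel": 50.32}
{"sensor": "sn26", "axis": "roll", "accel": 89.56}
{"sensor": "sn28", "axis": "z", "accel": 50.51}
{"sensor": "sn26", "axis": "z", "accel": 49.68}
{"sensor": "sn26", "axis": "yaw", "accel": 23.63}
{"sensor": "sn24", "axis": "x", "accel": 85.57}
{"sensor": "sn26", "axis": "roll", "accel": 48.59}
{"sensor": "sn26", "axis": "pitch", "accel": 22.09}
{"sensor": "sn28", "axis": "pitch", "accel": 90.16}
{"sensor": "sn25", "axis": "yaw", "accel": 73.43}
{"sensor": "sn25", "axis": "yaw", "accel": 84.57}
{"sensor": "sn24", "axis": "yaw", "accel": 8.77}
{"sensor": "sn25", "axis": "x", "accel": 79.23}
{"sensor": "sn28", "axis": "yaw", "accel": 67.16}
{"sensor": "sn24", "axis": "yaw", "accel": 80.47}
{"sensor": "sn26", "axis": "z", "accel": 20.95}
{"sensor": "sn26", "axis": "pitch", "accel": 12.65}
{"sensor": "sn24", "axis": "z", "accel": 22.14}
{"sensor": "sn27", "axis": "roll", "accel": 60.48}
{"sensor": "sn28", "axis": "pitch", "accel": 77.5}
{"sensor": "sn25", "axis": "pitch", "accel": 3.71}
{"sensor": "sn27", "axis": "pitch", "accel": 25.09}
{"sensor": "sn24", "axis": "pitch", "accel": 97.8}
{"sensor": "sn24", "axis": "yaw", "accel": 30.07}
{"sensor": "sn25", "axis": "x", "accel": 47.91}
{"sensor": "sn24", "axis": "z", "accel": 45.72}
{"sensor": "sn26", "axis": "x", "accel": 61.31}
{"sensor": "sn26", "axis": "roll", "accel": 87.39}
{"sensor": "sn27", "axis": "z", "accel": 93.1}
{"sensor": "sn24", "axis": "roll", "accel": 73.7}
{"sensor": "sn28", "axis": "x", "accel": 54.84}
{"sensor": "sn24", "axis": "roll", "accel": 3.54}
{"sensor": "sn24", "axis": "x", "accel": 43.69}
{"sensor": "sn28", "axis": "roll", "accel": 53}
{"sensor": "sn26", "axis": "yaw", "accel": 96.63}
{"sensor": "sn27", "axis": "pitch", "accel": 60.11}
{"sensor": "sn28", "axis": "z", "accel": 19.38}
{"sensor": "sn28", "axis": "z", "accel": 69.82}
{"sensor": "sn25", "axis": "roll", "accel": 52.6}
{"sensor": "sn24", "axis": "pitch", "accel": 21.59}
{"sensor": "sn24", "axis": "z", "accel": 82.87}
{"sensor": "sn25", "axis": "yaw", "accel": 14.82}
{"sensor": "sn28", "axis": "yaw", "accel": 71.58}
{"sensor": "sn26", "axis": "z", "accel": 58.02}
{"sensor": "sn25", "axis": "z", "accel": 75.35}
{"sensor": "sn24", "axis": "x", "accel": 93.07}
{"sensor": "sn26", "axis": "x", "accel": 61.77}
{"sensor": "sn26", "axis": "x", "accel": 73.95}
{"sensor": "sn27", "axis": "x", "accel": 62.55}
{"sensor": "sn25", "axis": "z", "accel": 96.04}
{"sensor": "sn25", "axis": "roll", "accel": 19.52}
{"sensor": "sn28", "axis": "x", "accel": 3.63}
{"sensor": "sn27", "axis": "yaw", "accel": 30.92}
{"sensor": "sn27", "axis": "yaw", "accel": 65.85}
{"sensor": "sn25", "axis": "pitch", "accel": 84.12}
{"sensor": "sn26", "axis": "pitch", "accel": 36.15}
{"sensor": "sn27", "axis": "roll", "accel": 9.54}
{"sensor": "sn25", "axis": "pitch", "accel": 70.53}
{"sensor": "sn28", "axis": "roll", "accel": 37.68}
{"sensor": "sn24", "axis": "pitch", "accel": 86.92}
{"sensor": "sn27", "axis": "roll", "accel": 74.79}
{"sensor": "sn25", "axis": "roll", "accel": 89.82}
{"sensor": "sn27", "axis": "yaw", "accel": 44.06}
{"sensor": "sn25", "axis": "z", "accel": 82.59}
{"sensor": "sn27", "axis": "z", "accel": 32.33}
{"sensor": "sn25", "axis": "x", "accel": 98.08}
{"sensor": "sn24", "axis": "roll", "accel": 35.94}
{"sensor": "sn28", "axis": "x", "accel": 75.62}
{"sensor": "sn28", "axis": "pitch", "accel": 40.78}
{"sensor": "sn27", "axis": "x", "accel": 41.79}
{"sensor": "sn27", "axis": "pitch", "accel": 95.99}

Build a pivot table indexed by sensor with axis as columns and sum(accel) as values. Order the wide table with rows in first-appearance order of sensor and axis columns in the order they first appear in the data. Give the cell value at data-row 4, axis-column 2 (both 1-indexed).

With rows in first-appearance order of sensor, row 4 is sensor=sn24. axis columns in first-appearance order: yaw, roll, x, z, pitch; column 2 is roll.
Long rows with sensor=sn24, axis=roll: 73.7 + 3.54 + 35.94 = 113.18.

113.18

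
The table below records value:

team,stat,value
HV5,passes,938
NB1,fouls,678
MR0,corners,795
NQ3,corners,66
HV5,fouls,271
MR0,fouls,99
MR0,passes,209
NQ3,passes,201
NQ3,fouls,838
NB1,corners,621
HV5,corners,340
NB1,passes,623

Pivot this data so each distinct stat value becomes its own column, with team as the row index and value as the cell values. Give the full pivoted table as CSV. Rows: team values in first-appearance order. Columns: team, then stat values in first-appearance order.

Columns: team plus the 3 distinct stat values (passes, fouls, corners).
For example, row HV5 column passes takes value=938 from the long row (HV5, passes).

team,passes,fouls,corners
HV5,938,271,340
NB1,623,678,621
MR0,209,99,795
NQ3,201,838,66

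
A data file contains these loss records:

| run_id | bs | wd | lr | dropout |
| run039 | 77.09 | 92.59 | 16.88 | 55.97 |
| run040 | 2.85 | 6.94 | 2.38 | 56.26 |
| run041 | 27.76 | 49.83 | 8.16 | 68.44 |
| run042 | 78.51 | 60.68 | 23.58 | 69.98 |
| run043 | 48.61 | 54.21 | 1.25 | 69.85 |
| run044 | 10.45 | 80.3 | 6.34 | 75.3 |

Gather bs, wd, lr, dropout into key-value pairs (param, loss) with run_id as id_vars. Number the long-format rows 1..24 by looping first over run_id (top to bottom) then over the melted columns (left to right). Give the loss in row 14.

60.68

24 rows total (6 × 4). Row 14: index ⌊(14-1)/4⌋ = 3 into run_id → run042; (14-1) mod 4 = 1 into the melted columns → wd.
So row 14 is (run042, wd, 60.68); loss = 60.68.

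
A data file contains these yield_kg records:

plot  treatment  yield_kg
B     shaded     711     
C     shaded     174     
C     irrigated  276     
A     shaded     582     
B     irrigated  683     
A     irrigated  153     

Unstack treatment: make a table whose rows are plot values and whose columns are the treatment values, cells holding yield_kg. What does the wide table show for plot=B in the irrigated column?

Wide layout: rows indexed by plot, columns are the 2 distinct treatment values (shaded, irrigated).
Cell (plot=B, treatment=irrigated) draws from the long row where plot=B and treatment=irrigated, which has yield_kg=683.

683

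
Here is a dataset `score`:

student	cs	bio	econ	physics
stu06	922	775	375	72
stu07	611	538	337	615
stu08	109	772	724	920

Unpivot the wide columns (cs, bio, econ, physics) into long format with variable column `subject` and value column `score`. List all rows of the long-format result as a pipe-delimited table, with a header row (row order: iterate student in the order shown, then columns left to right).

Each (student, column) pair becomes one row: 3 × 4 = 12 rows.
For example, (stu06, cs) → score=922.

| student | subject | score |
| stu06 | cs | 922 |
| stu06 | bio | 775 |
| stu06 | econ | 375 |
| stu06 | physics | 72 |
| stu07 | cs | 611 |
| stu07 | bio | 538 |
| stu07 | econ | 337 |
| stu07 | physics | 615 |
| stu08 | cs | 109 |
| stu08 | bio | 772 |
| stu08 | econ | 724 |
| stu08 | physics | 920 |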